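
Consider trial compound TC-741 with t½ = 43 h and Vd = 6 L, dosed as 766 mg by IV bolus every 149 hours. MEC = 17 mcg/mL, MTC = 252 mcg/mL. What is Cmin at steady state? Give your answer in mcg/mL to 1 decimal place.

τ/t½ = 149/43 ≈ 3.4651, so fraction remaining f = (1/2)^(149/43) ≈ 0.0906.
Each bolus raises the concentration by D/Vd = 766/6 ≈ 127.667 mcg/mL.
Steady-state trough Cmin,ss = C₀·f/(1−f) ≈ 127.667 × 0.0906/0.9094 ≈ 12.719 mcg/mL.
Trough 12.7 mcg/mL vs MEC 17 mcg/mL: subtherapeutic.

12.7 mcg/mL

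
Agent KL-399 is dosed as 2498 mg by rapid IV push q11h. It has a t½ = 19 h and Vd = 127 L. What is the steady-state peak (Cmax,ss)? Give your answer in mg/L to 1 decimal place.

Over one 11-h interval, 11/19 ≈ 0.57895 half-lives elapse, leaving f ≈ 0.6695 of each dose.
Accumulation ratio R = 1/(1 − f) ≈ 1/0.3305 ≈ 3.0257.
Single-dose peak C₀ = D/Vd = 2498/127 ≈ 19.669 mg/L.
Steady-state peak Cmax,ss = C₀·R ≈ 19.669 × 3.0257 ≈ 59.512 mg/L.

59.5 mg/L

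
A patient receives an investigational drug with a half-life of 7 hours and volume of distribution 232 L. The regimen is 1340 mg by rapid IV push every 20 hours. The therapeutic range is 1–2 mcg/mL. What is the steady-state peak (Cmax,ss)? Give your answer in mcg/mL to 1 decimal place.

6.7 mcg/mL

Over one 20-h interval, 20/7 ≈ 2.8571 half-lives elapse, leaving f ≈ 0.1380 of each dose.
Accumulation ratio R = 1/(1 − f) ≈ 1/0.8620 ≈ 1.1601.
Each bolus raises the concentration by D/Vd = 1340/232 ≈ 5.776 mcg/mL.
Cmax,ss = C₀/(1 − f) ≈ 5.776/0.8620 ≈ 6.701 mcg/mL.
Peak 6.7 mcg/mL vs MTC 2 mcg/mL: exceeds toxic threshold.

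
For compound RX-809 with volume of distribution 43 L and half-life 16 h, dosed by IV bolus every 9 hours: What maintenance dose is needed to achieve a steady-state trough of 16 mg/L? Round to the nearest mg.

τ/t½ = 9/16 ≈ 0.5625, so f = (1/2)^(9/16) ≈ 0.677128.
Cmin,ss = (D/Vd)·f/(1−f), so D = Cmin,ss·Vd·(1−f)/f.
D = 16 × 43 × (1−f)/f ≈ 16 × 43 × 0.47683 ≈ 328.06 mg.

328 mg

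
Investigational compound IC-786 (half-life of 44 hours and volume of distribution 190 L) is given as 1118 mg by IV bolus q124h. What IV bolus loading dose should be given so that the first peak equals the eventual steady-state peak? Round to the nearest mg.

1303 mg

f = (1/2)^(124/44) ≈ 0.141789; accumulation ratio R = 1/(1−f) ≈ 1.16521.
Loading dose to hit Cmax,ss on first dose: D_load = D_maint·R ≈ 1118 × 1.16521 ≈ 1302.70 mg.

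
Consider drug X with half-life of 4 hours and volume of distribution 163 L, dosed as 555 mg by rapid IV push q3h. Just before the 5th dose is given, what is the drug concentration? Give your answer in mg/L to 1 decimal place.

4.4 mg/L

f = (1/2)^(τ/t½) = (1/2)^(3/4) ≈ 0.5946.
C₀ = D/Vd = 555/163 ≈ 3.405 mg/L.
Before the 5th dose, 4 doses have been given. Superposition: Cmin = C₀·(f + f² + … + f^4).
≈ 3.405 × (0.5946 + 0.3535 + 0.2102 + 0.1250) ≈ 3.405 × 1.2833 ≈ 4.370 mg/L.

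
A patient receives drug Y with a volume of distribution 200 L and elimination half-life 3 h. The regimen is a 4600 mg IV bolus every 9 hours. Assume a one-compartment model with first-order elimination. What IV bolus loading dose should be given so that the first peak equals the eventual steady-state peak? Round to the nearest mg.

f = (1/2)^(9/3) ≈ 0.125000; accumulation ratio R = 1/(1−f) ≈ 1.14286.
Loading dose to hit Cmax,ss on first dose: D_load = D_maint·R ≈ 4600 × 1.14286 ≈ 5257.16 mg.

5257 mg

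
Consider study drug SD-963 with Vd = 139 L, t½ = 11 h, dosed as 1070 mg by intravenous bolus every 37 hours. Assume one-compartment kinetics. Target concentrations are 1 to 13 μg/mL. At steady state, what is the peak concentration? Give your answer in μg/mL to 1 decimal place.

Over one 37-h interval, 37/11 ≈ 3.3636 half-lives elapse, leaving f ≈ 0.0972 of each dose.
At steady state, accumulation factor R = 1/(1 − e^(−kτ)) ≈ 1.1077.
Each bolus raises the concentration by D/Vd = 1070/139 ≈ 7.698 μg/mL.
Steady-state peak Cmax,ss = C₀·R ≈ 7.698 × 1.1077 ≈ 8.527 μg/mL.
Peak 8.5 μg/mL vs MTC 13 μg/mL: below toxic threshold.

8.5 μg/mL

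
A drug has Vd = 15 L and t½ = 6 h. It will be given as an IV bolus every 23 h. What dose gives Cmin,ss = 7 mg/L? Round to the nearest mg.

τ/t½ = 23/6 ≈ 3.8333, so f = (1/2)^(23/6) ≈ 0.070154.
Cmin,ss = (D/Vd)·f/(1−f), so D = Cmin,ss·Vd·(1−f)/f.
D = 7 × 15 × (1−f)/f ≈ 7 × 15 × 13.25435 ≈ 1391.71 mg.

1392 mg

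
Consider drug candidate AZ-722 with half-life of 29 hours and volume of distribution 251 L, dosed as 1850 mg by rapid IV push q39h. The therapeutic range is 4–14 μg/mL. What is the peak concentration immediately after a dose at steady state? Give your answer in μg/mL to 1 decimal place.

12.2 μg/mL

k = ln2/t½ = ln2/29 ≈ 0.023902 h⁻¹; fraction remaining f = e^(−kτ) = e^(−0.023902×39) ≈ 0.3937.
Accumulation ratio R = 1/(1 − f) ≈ 1/0.6063 ≈ 1.6493.
Single-dose peak C₀ = D/Vd = 1850/251 ≈ 7.371 μg/mL.
Steady-state peak Cmax,ss = C₀·R ≈ 7.371 × 1.6493 ≈ 12.157 μg/mL.
Peak 12.2 μg/mL vs MTC 14 μg/mL: below toxic threshold.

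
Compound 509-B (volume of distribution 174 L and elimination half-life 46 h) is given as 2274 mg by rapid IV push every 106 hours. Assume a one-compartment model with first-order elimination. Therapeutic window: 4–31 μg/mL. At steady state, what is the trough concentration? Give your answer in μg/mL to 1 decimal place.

τ/t½ = 106/46 ≈ 2.3043, so fraction remaining f = (1/2)^(106/46) ≈ 0.2025.
Single-dose peak C₀ = D/Vd = 2274/174 ≈ 13.069 μg/mL.
Steady-state trough Cmin,ss = C₀·f/(1−f) ≈ 13.069 × 0.2025/0.7975 ≈ 3.318 μg/mL.
Trough 3.3 μg/mL vs MEC 4 μg/mL: subtherapeutic.

3.3 μg/mL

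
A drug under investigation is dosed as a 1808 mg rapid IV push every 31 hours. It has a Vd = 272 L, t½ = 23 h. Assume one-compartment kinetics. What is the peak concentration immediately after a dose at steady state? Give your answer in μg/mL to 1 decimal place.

τ/t½ = 31/23 ≈ 1.3478, so fraction remaining f = (1/2)^(31/23) ≈ 0.3929.
Accumulation ratio R = 1/(1 − f) ≈ 1/0.6071 ≈ 1.6472.
Each bolus raises the concentration by D/Vd = 1808/272 ≈ 6.647 μg/mL.
Cmax,ss = C₀/(1 − f) ≈ 6.647/0.6071 ≈ 10.949 μg/mL.

10.9 μg/mL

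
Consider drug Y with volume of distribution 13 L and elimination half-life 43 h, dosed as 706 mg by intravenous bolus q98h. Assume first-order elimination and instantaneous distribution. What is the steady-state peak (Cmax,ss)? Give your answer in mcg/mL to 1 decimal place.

68.4 mcg/mL

k = ln2/t½ = ln2/43 ≈ 0.016120 h⁻¹; fraction remaining f = e^(−kτ) = e^(−0.016120×98) ≈ 0.2060.
At steady state, accumulation factor R = 1/(1 − e^(−kτ)) ≈ 1.2594.
Each bolus raises the concentration by D/Vd = 706/13 ≈ 54.308 mcg/mL.
Steady-state peak Cmax,ss = C₀·R ≈ 54.308 × 1.2594 ≈ 68.395 mcg/mL.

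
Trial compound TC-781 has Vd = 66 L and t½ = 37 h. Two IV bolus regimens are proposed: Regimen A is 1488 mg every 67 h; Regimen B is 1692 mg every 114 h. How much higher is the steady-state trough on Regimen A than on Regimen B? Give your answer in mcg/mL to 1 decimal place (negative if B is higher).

5.6 mcg/mL

Regimen A: f = (1/2)^(67/37) ≈ 0.2850; Cmin,ss = (1488/66)·f/(1−f) ≈ 8.987 mcg/mL.
Regimen B: f = (1/2)^(114/37) ≈ 0.1182; Cmin,ss = (1692/66)·f/(1−f) ≈ 3.436 mcg/mL.
Difference ≈ 8.987 − 3.436 ≈ 5.551 mcg/mL.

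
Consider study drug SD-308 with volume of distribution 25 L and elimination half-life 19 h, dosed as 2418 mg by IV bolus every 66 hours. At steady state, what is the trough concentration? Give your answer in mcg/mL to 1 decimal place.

k = ln2/t½ = ln2/19 ≈ 0.036481 h⁻¹; fraction remaining f = e^(−kτ) = e^(−0.036481×66) ≈ 0.0900.
At steady state, accumulation factor R = 1/(1 − e^(−kτ)) ≈ 1.0989.
Each bolus raises the concentration by D/Vd = 2418/25 ≈ 96.720 mcg/mL.
Steady-state peak Cmax,ss = C₀·R ≈ 96.720 × 1.0989 ≈ 106.286 mcg/mL.
Steady-state trough Cmin,ss = Cmax,ss·f ≈ 106.286 × 0.0900 ≈ 9.566 mcg/mL.

9.6 mcg/mL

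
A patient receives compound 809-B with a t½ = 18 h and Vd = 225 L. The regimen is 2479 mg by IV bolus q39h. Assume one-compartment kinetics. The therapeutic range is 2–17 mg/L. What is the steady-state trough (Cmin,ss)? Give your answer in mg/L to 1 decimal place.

3.2 mg/L

Over one 39-h interval, 39/18 ≈ 2.1667 half-lives elapse, leaving f ≈ 0.2227 of each dose.
Each bolus raises the concentration by D/Vd = 2479/225 ≈ 11.018 mg/L.
Steady-state trough Cmin,ss = C₀·f/(1−f) ≈ 11.018 × 0.2227/0.7773 ≈ 3.157 mg/L.
Trough 3.2 mg/L vs MEC 2 mg/L: adequate.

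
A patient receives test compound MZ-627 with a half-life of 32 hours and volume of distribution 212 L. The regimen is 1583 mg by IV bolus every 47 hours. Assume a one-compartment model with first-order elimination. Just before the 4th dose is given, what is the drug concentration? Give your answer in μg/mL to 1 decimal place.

4.0 μg/mL

f = (1/2)^(τ/t½) = (1/2)^(47/32) ≈ 0.3613.
C₀ = D/Vd = 1583/212 ≈ 7.467 μg/mL.
Before the 4th dose, 3 doses have been given. Superposition: Cmin = C₀·(f + f² + … + f^3).
≈ 7.467 × (0.3613 + 0.1305 + 0.0472) ≈ 7.467 × 0.5390 ≈ 4.025 μg/mL.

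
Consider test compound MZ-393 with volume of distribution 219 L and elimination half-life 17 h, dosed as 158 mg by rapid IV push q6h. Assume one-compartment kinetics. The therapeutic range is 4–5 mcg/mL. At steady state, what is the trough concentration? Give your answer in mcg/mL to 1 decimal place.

k = ln2/t½ = ln2/17 ≈ 0.040773 h⁻¹; fraction remaining f = e^(−kτ) = e^(−0.040773×6) ≈ 0.7830.
Accumulation ratio R = 1/(1 − f) ≈ 1/0.2170 ≈ 4.6083.
Single-dose peak C₀ = D/Vd = 158/219 ≈ 0.721 mcg/mL.
Cmax,ss = C₀/(1 − f) ≈ 0.721/0.2170 ≈ 3.323 mcg/mL.
Steady-state trough Cmin,ss = Cmax,ss·f ≈ 3.323 × 0.7830 ≈ 2.602 mcg/mL.
Trough 2.6 mcg/mL vs MEC 4 mcg/mL: subtherapeutic.

2.6 mcg/mL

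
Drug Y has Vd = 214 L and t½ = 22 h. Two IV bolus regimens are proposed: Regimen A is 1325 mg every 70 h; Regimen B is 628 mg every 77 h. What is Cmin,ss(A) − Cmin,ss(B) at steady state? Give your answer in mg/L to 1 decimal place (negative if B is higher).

Regimen A: f = (1/2)^(70/22) ≈ 0.1102; Cmin,ss = (1325/214)·f/(1−f) ≈ 0.767 mg/L.
Regimen B: f = (1/2)^(77/22) ≈ 0.0884; Cmin,ss = (628/214)·f/(1−f) ≈ 0.285 mg/L.
Difference ≈ 0.767 − 0.285 ≈ 0.482 mg/L.

0.5 mg/L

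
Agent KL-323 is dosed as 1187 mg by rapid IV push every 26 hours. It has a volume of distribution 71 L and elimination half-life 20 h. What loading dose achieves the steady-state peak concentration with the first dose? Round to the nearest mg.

f = (1/2)^(26/20) ≈ 0.406126; accumulation ratio R = 1/(1−f) ≈ 1.68386.
Loading dose to hit Cmax,ss on first dose: D_load = D_maint·R ≈ 1187 × 1.68386 ≈ 1998.74 mg.

1999 mg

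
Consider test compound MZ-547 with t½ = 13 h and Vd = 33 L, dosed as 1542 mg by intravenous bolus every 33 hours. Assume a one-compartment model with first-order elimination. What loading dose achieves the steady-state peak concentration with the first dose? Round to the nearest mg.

1863 mg

f = (1/2)^(33/13) ≈ 0.172126; accumulation ratio R = 1/(1−f) ≈ 1.20791.
Loading dose to hit Cmax,ss on first dose: D_load = D_maint·R ≈ 1542 × 1.20791 ≈ 1862.60 mg.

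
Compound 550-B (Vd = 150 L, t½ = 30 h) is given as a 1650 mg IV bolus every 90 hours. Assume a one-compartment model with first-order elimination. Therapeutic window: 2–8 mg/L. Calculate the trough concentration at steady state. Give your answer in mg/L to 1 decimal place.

The dosing interval is 3 half-lives, so f = 2^(−3) = 0.125.
At steady state, R = 1/(1 − 0.125) = 8/7.
Single-dose peak C₀ = D/Vd = 1650/150 = 11 mg/L.
Steady-state peak Cmax,ss = C₀·R = 11 × 8/7 ≈ 12.571 mg/L.
Steady-state trough Cmin,ss = Cmax,ss·f ≈ 12.571 × 0.125 ≈ 1.571 mg/L.
Trough 1.6 mg/L vs MEC 2 mg/L: subtherapeutic.

1.6 mg/L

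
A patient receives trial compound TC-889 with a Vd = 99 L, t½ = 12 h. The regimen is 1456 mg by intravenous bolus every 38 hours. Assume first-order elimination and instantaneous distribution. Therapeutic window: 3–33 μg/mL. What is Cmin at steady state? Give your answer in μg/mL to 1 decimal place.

1.8 μg/mL

Over one 38-h interval, 38/12 ≈ 3.1667 half-lives elapse, leaving f ≈ 0.1114 of each dose.
Each bolus raises the concentration by D/Vd = 1456/99 ≈ 14.707 μg/mL.
Steady-state trough Cmin,ss = C₀·f/(1−f) ≈ 14.707 × 0.1114/0.8886 ≈ 1.844 μg/mL.
Trough 1.8 μg/mL vs MEC 3 μg/mL: subtherapeutic.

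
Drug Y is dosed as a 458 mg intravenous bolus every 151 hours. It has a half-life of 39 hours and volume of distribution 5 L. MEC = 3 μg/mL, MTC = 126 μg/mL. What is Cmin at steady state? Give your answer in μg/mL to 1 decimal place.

Over one 151-h interval, 151/39 ≈ 3.8718 half-lives elapse, leaving f ≈ 0.0683 of each dose.
Each bolus raises the concentration by D/Vd = 458/5 ≈ 91.600 μg/mL.
Steady-state trough Cmin,ss = C₀·f/(1−f) ≈ 91.600 × 0.0683/0.9317 ≈ 6.715 μg/mL.
Trough 6.7 μg/mL vs MEC 3 μg/mL: adequate.

6.7 μg/mL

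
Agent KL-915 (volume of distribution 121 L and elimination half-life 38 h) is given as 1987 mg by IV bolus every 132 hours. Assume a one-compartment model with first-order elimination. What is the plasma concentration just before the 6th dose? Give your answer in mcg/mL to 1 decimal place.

f = (1/2)^(τ/t½) = (1/2)^(132/38) ≈ 0.0900.
C₀ = D/Vd = 1987/121 ≈ 16.421 mcg/mL.
Before the 6th dose, 5 doses have been given. Superposition: Cmin = C₀·(f + f² + … + f^5).
≈ 16.421 × (0.0900 + 0.0081 + 0.0007 + 0.0001 + 0.0000) ≈ 16.421 × 0.0989 ≈ 1.624 mcg/mL.

1.6 mcg/mL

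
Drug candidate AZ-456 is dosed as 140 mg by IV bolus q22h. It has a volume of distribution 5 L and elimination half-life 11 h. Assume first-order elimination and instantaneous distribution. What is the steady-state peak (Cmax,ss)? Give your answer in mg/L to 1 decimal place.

The dosing interval is 2 half-lives, so f = 2^(−2) = 0.25.
At steady state, R = 1/(1 − 0.25) = 4/3.
Single-dose peak C₀ = D/Vd = 140/5 = 28 mg/L.
Steady-state peak Cmax,ss = C₀·R = 28 × 4/3 ≈ 37.333 mg/L.

37.3 mg/L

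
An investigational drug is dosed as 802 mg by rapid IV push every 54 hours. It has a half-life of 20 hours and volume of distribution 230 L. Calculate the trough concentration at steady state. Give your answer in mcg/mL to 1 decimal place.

0.6 mcg/mL

τ/t½ = 54/20 ≈ 2.7, so fraction remaining f = (1/2)^(54/20) ≈ 0.1539.
At steady state, accumulation factor R = 1/(1 − e^(−kτ)) ≈ 1.1819.
Single-dose peak C₀ = D/Vd = 802/230 ≈ 3.487 mcg/mL.
Steady-state peak Cmax,ss = C₀·R ≈ 3.487 × 1.1819 ≈ 4.121 mcg/mL.
Steady-state trough Cmin,ss = Cmax,ss·f ≈ 4.121 × 0.1539 ≈ 0.634 mcg/mL.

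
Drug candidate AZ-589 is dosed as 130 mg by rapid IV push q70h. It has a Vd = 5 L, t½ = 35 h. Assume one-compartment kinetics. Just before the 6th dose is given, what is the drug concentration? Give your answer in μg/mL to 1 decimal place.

f = (1/2)^(τ/t½) = (1/2)^(70/35) ≈ 0.2500.
C₀ = D/Vd = 130/5 ≈ 26.000 μg/mL.
Before the 6th dose, 5 doses have been given. Superposition: Cmin = C₀·(f + f² + … + f^5).
≈ 26.000 × (0.2500 + 0.0625 + 0.0156 + 0.0039 + 0.0010) ≈ 26.000 × 0.3330 ≈ 8.658 μg/mL.

8.7 μg/mL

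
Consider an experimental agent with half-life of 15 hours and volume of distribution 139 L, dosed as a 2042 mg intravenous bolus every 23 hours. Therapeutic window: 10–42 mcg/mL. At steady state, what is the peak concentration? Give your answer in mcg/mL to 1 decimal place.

22.4 mcg/mL

τ/t½ = 23/15 ≈ 1.5333, so fraction remaining f = (1/2)^(23/15) ≈ 0.3455.
At steady state, accumulation factor R = 1/(1 − e^(−kτ)) ≈ 1.5279.
Each bolus raises the concentration by D/Vd = 2042/139 ≈ 14.691 mcg/mL.
Steady-state peak Cmax,ss = C₀·R ≈ 14.691 × 1.5279 ≈ 22.446 mcg/mL.
Peak 22.4 mcg/mL vs MTC 42 mcg/mL: below toxic threshold.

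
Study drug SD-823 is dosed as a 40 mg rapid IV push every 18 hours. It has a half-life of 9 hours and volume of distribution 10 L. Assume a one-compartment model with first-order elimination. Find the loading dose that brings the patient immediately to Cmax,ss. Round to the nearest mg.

53 mg

f = (1/2)^(18/9) ≈ 0.250000; accumulation ratio R = 1/(1−f) ≈ 1.33333.
Loading dose to hit Cmax,ss on first dose: D_load = D_maint·R ≈ 40 × 1.33333 ≈ 53.33 mg.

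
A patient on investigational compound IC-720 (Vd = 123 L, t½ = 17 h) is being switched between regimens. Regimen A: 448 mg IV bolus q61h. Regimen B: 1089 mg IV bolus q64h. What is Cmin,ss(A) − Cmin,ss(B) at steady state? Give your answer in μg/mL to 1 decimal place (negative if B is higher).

-0.4 μg/mL

Regimen A: f = (1/2)^(61/17) ≈ 0.0831; Cmin,ss = (448/123)·f/(1−f) ≈ 0.330 μg/mL.
Regimen B: f = (1/2)^(64/17) ≈ 0.0736; Cmin,ss = (1089/123)·f/(1−f) ≈ 0.703 μg/mL.
Difference ≈ 0.330 − 0.703 ≈ -0.373 μg/mL.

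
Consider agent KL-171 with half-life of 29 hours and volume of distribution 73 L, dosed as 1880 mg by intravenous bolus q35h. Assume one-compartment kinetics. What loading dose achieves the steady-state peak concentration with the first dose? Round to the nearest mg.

f = (1/2)^(35/29) ≈ 0.433199; accumulation ratio R = 1/(1−f) ≈ 1.76429.
Loading dose to hit Cmax,ss on first dose: D_load = D_maint·R ≈ 1880 × 1.76429 ≈ 3316.87 mg.

3317 mg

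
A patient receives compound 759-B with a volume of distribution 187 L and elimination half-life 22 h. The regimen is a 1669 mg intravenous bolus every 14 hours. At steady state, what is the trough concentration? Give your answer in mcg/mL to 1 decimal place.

16.1 mcg/mL

τ/t½ = 14/22 ≈ 0.63636, so fraction remaining f = (1/2)^(14/22) ≈ 0.6433.
At steady state, accumulation factor R = 1/(1 − e^(−kτ)) ≈ 2.8035.
Each bolus raises the concentration by D/Vd = 1669/187 ≈ 8.925 mcg/mL.
Cmax,ss = C₀/(1 − f) ≈ 8.925/0.3567 ≈ 25.021 mcg/mL.
One interval later, Cmin,ss = Cmax,ss·e^(−kτ) ≈ 25.021 × 0.6433 ≈ 16.096 mcg/mL.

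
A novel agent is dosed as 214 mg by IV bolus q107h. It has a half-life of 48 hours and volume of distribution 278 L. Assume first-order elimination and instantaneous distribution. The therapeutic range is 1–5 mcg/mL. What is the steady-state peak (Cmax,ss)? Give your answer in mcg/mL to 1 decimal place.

Over one 107-h interval, 107/48 ≈ 2.2292 half-lives elapse, leaving f ≈ 0.2133 of each dose.
Accumulation ratio R = 1/(1 − f) ≈ 1/0.7867 ≈ 1.2711.
Each bolus raises the concentration by D/Vd = 214/278 ≈ 0.770 mcg/mL.
Steady-state peak Cmax,ss = C₀·R ≈ 0.770 × 1.2711 ≈ 0.979 mcg/mL.
Peak 1.0 mcg/mL vs MTC 5 mcg/mL: below toxic threshold.

1.0 mcg/mL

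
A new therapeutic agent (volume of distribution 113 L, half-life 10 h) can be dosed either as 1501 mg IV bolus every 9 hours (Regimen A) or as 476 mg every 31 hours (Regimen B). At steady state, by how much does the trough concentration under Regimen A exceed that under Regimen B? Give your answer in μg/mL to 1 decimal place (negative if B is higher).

14.8 μg/mL

Regimen A: f = (1/2)^(9/10) ≈ 0.5359; Cmin,ss = (1501/113)·f/(1−f) ≈ 15.338 μg/mL.
Regimen B: f = (1/2)^(31/10) ≈ 0.1166; Cmin,ss = (476/113)·f/(1−f) ≈ 0.556 μg/mL.
Difference ≈ 15.338 − 0.556 ≈ 14.782 μg/mL.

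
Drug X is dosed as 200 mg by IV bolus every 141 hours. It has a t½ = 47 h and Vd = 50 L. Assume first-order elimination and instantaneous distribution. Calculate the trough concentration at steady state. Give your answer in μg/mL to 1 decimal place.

The dosing interval is 3 half-lives, so f = 2^(−3) = 0.125.
At steady state, R = 1/(1 − 0.125) = 8/7.
Single-dose peak C₀ = D/Vd = 200/50 = 4 μg/mL.
Steady-state peak Cmax,ss = C₀·R = 4 × 8/7 ≈ 4.571 μg/mL.
Steady-state trough Cmin,ss = Cmax,ss·f ≈ 4.571 × 0.125 ≈ 0.571 μg/mL.

0.6 μg/mL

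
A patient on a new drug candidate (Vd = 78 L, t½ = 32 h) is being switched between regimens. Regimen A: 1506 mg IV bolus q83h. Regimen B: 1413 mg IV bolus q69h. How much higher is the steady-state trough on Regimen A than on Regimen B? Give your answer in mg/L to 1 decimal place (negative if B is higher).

-1.4 mg/L

Regimen A: f = (1/2)^(83/32) ≈ 0.1657; Cmin,ss = (1506/78)·f/(1−f) ≈ 3.835 mg/L.
Regimen B: f = (1/2)^(69/32) ≈ 0.2243; Cmin,ss = (1413/78)·f/(1−f) ≈ 5.238 mg/L.
Difference ≈ 3.835 − 5.238 ≈ -1.403 mg/L.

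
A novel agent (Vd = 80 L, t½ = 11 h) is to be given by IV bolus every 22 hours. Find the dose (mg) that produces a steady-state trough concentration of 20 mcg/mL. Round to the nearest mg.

4800 mg

τ/t½ = 22/11 ≈ 2, so f = (1/2)^(22/11) ≈ 0.250000.
Cmin,ss = (D/Vd)·f/(1−f), so D = Cmin,ss·Vd·(1−f)/f.
D = 20 × 80 × (1−f)/f ≈ 20 × 80 × 3.00000 ≈ 4800.00 mg.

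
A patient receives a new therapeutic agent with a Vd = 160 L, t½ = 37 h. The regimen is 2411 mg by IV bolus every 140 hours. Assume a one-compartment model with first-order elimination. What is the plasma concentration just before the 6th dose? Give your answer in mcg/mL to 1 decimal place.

1.2 mcg/mL

f = (1/2)^(τ/t½) = (1/2)^(140/37) ≈ 0.0726.
C₀ = D/Vd = 2411/160 ≈ 15.069 mcg/mL.
Before the 6th dose, 5 doses have been given. Superposition: Cmin = C₀·(f + f² + … + f^5).
≈ 15.069 × (0.0726 + 0.0053 + 0.0004 + 0.0000 + 0.0000) ≈ 15.069 × 0.0783 ≈ 1.180 mcg/mL.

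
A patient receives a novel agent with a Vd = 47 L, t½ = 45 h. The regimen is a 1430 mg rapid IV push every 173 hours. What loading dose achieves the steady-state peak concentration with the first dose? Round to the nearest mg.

f = (1/2)^(173/45) ≈ 0.069616; accumulation ratio R = 1/(1−f) ≈ 1.07483.
Loading dose to hit Cmax,ss on first dose: D_load = D_maint·R ≈ 1430 × 1.07483 ≈ 1537.01 mg.

1537 mg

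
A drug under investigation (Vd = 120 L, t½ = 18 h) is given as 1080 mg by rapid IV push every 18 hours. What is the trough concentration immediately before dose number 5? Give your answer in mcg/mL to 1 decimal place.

f = (1/2)^(τ/t½) = (1/2)^(18/18) ≈ 0.5000.
C₀ = D/Vd = 1080/120 ≈ 9.000 mcg/mL.
Before the 5th dose, 4 doses have been given. Superposition: Cmin = C₀·(f + f² + … + f^4).
≈ 9.000 × (0.5000 + 0.2500 + 0.1250 + 0.0625) ≈ 9.000 × 0.9375 ≈ 8.438 mcg/mL.

8.4 mcg/mL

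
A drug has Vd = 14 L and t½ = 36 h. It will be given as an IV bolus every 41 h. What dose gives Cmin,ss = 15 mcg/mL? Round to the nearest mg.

252 mg

τ/t½ = 41/36 ≈ 1.1389, so f = (1/2)^(41/36) ≈ 0.454109.
Cmin,ss = (D/Vd)·f/(1−f), so D = Cmin,ss·Vd·(1−f)/f.
D = 15 × 14 × (1−f)/f ≈ 15 × 14 × 1.20211 ≈ 252.44 mg.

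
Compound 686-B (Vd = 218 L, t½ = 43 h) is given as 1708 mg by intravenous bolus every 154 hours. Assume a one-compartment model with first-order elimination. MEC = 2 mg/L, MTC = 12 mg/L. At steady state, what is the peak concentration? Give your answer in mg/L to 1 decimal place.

Over one 154-h interval, 154/43 ≈ 3.5814 half-lives elapse, leaving f ≈ 0.0835 of each dose.
Accumulation ratio R = 1/(1 − f) ≈ 1/0.9165 ≈ 1.0911.
Each bolus raises the concentration by D/Vd = 1708/218 ≈ 7.835 mg/L.
Cmax,ss = C₀/(1 − f) ≈ 7.835/0.9165 ≈ 8.549 mg/L.
Peak 8.5 mg/L vs MTC 12 mg/L: below toxic threshold.

8.5 mg/L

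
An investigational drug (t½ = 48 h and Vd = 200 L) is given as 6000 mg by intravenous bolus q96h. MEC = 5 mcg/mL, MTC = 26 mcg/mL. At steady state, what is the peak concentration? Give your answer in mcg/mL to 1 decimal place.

40.0 mcg/mL

The dosing interval is 2 half-lives, so f = 2^(−2) = 0.25.
Accumulation ratio R = 1/(1 − f) = 1/0.75 = 4/3.
Single-dose peak C₀ = D/Vd = 6000/200 = 30 mcg/mL.
Steady-state peak Cmax,ss = C₀·R = 30 × 4/3 ≈ 40.000 mcg/mL.
Peak 40.0 mcg/mL vs MTC 26 mcg/mL: exceeds toxic threshold.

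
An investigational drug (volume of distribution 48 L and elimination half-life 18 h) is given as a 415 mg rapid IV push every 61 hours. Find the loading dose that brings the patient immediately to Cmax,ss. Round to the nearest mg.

459 mg

f = (1/2)^(61/18) ≈ 0.095465; accumulation ratio R = 1/(1−f) ≈ 1.10554.
Loading dose to hit Cmax,ss on first dose: D_load = D_maint·R ≈ 415 × 1.10554 ≈ 458.80 mg.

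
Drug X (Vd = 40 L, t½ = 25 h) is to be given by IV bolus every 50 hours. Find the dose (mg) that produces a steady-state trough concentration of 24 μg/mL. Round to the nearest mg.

2880 mg

τ/t½ = 50/25 ≈ 2, so f = (1/2)^(50/25) ≈ 0.250000.
Cmin,ss = (D/Vd)·f/(1−f), so D = Cmin,ss·Vd·(1−f)/f.
D = 24 × 40 × (1−f)/f ≈ 24 × 40 × 3.00000 ≈ 2880.00 mg.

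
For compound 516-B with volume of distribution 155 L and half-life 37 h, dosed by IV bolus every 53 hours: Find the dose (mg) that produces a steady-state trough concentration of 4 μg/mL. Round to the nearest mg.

τ/t½ = 53/37 ≈ 1.4324, so f = (1/2)^(53/37) ≈ 0.370506.
Cmin,ss = (D/Vd)·f/(1−f), so D = Cmin,ss·Vd·(1−f)/f.
D = 4 × 155 × (1−f)/f ≈ 4 × 155 × 1.69901 ≈ 1053.39 mg.

1053 mg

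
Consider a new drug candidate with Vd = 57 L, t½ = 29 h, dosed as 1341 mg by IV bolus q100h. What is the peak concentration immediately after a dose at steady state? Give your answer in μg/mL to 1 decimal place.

25.9 μg/mL

Over one 100-h interval, 100/29 ≈ 3.4483 half-lives elapse, leaving f ≈ 0.0916 of each dose.
At steady state, accumulation factor R = 1/(1 − e^(−kτ)) ≈ 1.1008.
Each bolus raises the concentration by D/Vd = 1341/57 ≈ 23.526 μg/mL.
Cmax,ss = C₀/(1 − f) ≈ 23.526/0.9084 ≈ 25.898 μg/mL.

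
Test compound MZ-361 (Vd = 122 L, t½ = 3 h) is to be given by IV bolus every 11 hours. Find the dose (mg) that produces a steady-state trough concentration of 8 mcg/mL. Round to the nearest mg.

τ/t½ = 11/3 ≈ 3.6667, so f = (1/2)^(11/3) ≈ 0.078745.
Cmin,ss = (D/Vd)·f/(1−f), so D = Cmin,ss·Vd·(1−f)/f.
D = 8 × 122 × (1−f)/f ≈ 8 × 122 × 11.69922 ≈ 11418.44 mg.

11418 mg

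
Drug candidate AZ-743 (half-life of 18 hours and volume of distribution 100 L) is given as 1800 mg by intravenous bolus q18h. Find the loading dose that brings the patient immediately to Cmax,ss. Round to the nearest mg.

3600 mg

f = (1/2)^(18/18) ≈ 0.500000; accumulation ratio R = 1/(1−f) ≈ 2.00000.
Loading dose to hit Cmax,ss on first dose: D_load = D_maint·R ≈ 1800 × 2.00000 ≈ 3600.00 mg.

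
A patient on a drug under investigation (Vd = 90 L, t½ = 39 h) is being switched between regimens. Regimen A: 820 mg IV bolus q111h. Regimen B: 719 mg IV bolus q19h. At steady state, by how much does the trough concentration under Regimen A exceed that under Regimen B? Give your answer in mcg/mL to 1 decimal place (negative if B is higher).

-18.4 mcg/mL

Regimen A: f = (1/2)^(111/39) ≈ 0.1391; Cmin,ss = (820/90)·f/(1−f) ≈ 1.472 mcg/mL.
Regimen B: f = (1/2)^(19/39) ≈ 0.7134; Cmin,ss = (719/90)·f/(1−f) ≈ 19.886 mcg/mL.
Difference ≈ 1.472 − 19.886 ≈ -18.414 mcg/mL.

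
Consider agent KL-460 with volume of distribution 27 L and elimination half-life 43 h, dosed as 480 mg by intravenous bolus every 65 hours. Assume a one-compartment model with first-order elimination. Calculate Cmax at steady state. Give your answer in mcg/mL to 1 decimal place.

27.4 mcg/mL

Over one 65-h interval, 65/43 ≈ 1.5116 half-lives elapse, leaving f ≈ 0.3507 of each dose.
At steady state, accumulation factor R = 1/(1 − e^(−kτ)) ≈ 1.5401.
Each bolus raises the concentration by D/Vd = 480/27 ≈ 17.778 mcg/mL.
Steady-state peak Cmax,ss = C₀·R ≈ 17.778 × 1.5401 ≈ 27.380 mcg/mL.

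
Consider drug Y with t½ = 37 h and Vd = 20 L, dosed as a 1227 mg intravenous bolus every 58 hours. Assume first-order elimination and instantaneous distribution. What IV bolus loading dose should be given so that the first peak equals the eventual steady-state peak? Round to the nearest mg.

f = (1/2)^(58/37) ≈ 0.337377; accumulation ratio R = 1/(1−f) ≈ 1.50915.
Loading dose to hit Cmax,ss on first dose: D_load = D_maint·R ≈ 1227 × 1.50915 ≈ 1851.73 mg.

1852 mg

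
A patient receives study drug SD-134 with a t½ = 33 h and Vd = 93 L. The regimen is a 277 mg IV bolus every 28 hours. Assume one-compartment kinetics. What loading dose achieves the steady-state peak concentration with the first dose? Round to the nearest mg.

f = (1/2)^(28/33) ≈ 0.555368; accumulation ratio R = 1/(1−f) ≈ 2.24905.
Loading dose to hit Cmax,ss on first dose: D_load = D_maint·R ≈ 277 × 2.24905 ≈ 622.99 mg.

623 mg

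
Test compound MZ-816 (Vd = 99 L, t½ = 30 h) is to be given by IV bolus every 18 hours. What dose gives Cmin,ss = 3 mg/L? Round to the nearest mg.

τ/t½ = 18/30 ≈ 0.6, so f = (1/2)^(18/30) ≈ 0.659754.
Cmin,ss = (D/Vd)·f/(1−f), so D = Cmin,ss·Vd·(1−f)/f.
D = 3 × 99 × (1−f)/f ≈ 3 × 99 × 0.51572 ≈ 153.17 mg.

153 mg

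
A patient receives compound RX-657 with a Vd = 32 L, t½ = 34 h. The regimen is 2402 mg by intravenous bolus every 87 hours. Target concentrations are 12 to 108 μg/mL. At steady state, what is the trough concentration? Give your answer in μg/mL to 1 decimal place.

k = ln2/t½ = ln2/34 ≈ 0.020387 h⁻¹; fraction remaining f = e^(−kτ) = e^(−0.020387×87) ≈ 0.1697.
Each bolus raises the concentration by D/Vd = 2402/32 ≈ 75.062 μg/mL.
Steady-state trough Cmin,ss = C₀·f/(1−f) ≈ 75.062 × 0.1697/0.8303 ≈ 15.341 μg/mL.
Trough 15.3 μg/mL vs MEC 12 μg/mL: adequate.

15.3 μg/mL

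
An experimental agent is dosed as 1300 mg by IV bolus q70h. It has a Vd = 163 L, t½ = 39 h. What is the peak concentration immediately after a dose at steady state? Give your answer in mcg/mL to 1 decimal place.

τ/t½ = 70/39 ≈ 1.7949, so fraction remaining f = (1/2)^(70/39) ≈ 0.2882.
Accumulation ratio R = 1/(1 − f) ≈ 1/0.7118 ≈ 1.4049.
Each bolus raises the concentration by D/Vd = 1300/163 ≈ 7.975 mcg/mL.
Steady-state peak Cmax,ss = C₀·R ≈ 7.975 × 1.4049 ≈ 11.204 mcg/mL.

11.2 mcg/mL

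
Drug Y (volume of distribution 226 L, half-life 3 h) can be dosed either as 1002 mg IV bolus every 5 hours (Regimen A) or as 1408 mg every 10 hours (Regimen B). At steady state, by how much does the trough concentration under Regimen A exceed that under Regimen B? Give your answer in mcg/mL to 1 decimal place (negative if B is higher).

1.4 mcg/mL

Regimen A: f = (1/2)^(5/3) ≈ 0.3150; Cmin,ss = (1002/226)·f/(1−f) ≈ 2.039 mcg/mL.
Regimen B: f = (1/2)^(10/3) ≈ 0.0992; Cmin,ss = (1408/226)·f/(1−f) ≈ 0.686 mcg/mL.
Difference ≈ 2.039 − 0.686 ≈ 1.353 mcg/mL.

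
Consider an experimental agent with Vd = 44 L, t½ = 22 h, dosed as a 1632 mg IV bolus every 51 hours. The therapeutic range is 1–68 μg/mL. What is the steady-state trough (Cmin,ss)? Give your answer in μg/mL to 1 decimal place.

Over one 51-h interval, 51/22 ≈ 2.3182 half-lives elapse, leaving f ≈ 0.2005 of each dose.
Each bolus raises the concentration by D/Vd = 1632/44 ≈ 37.091 μg/mL.
Steady-state trough Cmin,ss = C₀·f/(1−f) ≈ 37.091 × 0.2005/0.7995 ≈ 9.302 μg/mL.
Trough 9.3 μg/mL vs MEC 1 μg/mL: adequate.

9.3 μg/mL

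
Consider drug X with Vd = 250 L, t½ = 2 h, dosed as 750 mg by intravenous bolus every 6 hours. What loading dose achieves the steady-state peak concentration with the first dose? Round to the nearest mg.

857 mg

f = (1/2)^(6/2) ≈ 0.125000; accumulation ratio R = 1/(1−f) ≈ 1.14286.
Loading dose to hit Cmax,ss on first dose: D_load = D_maint·R ≈ 750 × 1.14286 ≈ 857.14 mg.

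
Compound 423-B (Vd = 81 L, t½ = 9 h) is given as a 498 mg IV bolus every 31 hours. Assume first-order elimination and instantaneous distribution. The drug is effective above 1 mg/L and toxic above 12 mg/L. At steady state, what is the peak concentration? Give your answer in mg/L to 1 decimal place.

6.8 mg/L

τ/t½ = 31/9 ≈ 3.4444, so fraction remaining f = (1/2)^(31/9) ≈ 0.0919.
Accumulation ratio R = 1/(1 − f) ≈ 1/0.9081 ≈ 1.1012.
Each bolus raises the concentration by D/Vd = 498/81 ≈ 6.148 mg/L.
Steady-state peak Cmax,ss = C₀·R ≈ 6.148 × 1.1012 ≈ 6.770 mg/L.
Peak 6.8 mg/L vs MTC 12 mg/L: below toxic threshold.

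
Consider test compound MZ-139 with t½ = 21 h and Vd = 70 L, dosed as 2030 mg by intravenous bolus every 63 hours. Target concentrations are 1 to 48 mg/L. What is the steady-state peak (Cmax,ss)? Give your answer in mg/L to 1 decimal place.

33.1 mg/L

τ = 63 h = 3 half-lives, so f = (1/2)^3 = 0.125.
At steady state, R = 1/(1 − 0.125) = 8/7.
Single-dose peak C₀ = D/Vd = 2030/70 = 29 mg/L.
Steady-state peak Cmax,ss = C₀·R = 29 × 8/7 ≈ 33.143 mg/L.
Peak 33.1 mg/L vs MTC 48 mg/L: below toxic threshold.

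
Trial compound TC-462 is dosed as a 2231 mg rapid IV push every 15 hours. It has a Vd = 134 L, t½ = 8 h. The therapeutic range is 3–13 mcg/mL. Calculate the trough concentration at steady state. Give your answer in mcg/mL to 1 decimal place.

6.2 mcg/mL

τ/t½ = 15/8 ≈ 1.875, so fraction remaining f = (1/2)^(15/8) ≈ 0.2726.
At steady state, accumulation factor R = 1/(1 − e^(−kτ)) ≈ 1.3748.
Each bolus raises the concentration by D/Vd = 2231/134 ≈ 16.649 mcg/mL.
Cmax,ss = C₀/(1 − f) ≈ 16.649/0.7274 ≈ 22.888 mcg/mL.
Steady-state trough Cmin,ss = Cmax,ss·f ≈ 22.888 × 0.2726 ≈ 6.239 mcg/mL.
Trough 6.2 mcg/mL vs MEC 3 mcg/mL: adequate.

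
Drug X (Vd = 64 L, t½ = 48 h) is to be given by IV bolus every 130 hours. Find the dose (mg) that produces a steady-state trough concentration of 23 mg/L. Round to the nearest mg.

τ/t½ = 130/48 ≈ 2.7083, so f = (1/2)^(130/48) ≈ 0.153007.
Cmin,ss = (D/Vd)·f/(1−f), so D = Cmin,ss·Vd·(1−f)/f.
D = 23 × 64 × (1−f)/f ≈ 23 × 64 × 5.53565 ≈ 8148.48 mg.

8148 mg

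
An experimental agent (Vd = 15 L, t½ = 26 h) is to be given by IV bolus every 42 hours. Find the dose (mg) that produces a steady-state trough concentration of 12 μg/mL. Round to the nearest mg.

372 mg

τ/t½ = 42/26 ≈ 1.6154, so f = (1/2)^(42/26) ≈ 0.326378.
Cmin,ss = (D/Vd)·f/(1−f), so D = Cmin,ss·Vd·(1−f)/f.
D = 12 × 15 × (1−f)/f ≈ 12 × 15 × 2.06393 ≈ 371.51 mg.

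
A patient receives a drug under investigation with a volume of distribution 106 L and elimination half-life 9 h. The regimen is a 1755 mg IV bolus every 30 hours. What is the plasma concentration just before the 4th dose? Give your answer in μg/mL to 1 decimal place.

1.8 μg/mL

f = (1/2)^(τ/t½) = (1/2)^(30/9) ≈ 0.0992.
C₀ = D/Vd = 1755/106 ≈ 16.557 μg/mL.
Before the 4th dose, 3 doses have been given. Superposition: Cmin = C₀·(f + f² + … + f^3).
≈ 16.557 × (0.0992 + 0.0098 + 0.0010) ≈ 16.557 × 0.1100 ≈ 1.821 μg/mL.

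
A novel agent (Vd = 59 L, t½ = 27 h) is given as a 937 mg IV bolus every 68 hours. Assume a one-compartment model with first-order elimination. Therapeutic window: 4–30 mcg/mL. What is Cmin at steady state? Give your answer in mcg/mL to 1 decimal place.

3.4 mcg/mL

Over one 68-h interval, 68/27 ≈ 2.5185 half-lives elapse, leaving f ≈ 0.1745 of each dose.
Each bolus raises the concentration by D/Vd = 937/59 ≈ 15.881 mcg/mL.
Steady-state trough Cmin,ss = C₀·f/(1−f) ≈ 15.881 × 0.1745/0.8255 ≈ 3.357 mcg/mL.
Trough 3.4 mcg/mL vs MEC 4 mcg/mL: subtherapeutic.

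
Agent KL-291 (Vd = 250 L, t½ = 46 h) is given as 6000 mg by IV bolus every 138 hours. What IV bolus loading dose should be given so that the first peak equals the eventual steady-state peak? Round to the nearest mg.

6857 mg

f = (1/2)^(138/46) ≈ 0.125000; accumulation ratio R = 1/(1−f) ≈ 1.14286.
Loading dose to hit Cmax,ss on first dose: D_load = D_maint·R ≈ 6000 × 1.14286 ≈ 6857.16 mg.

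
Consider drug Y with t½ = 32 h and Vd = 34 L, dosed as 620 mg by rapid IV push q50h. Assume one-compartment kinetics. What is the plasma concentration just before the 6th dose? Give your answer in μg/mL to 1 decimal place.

f = (1/2)^(τ/t½) = (1/2)^(50/32) ≈ 0.3386.
C₀ = D/Vd = 620/34 ≈ 18.235 μg/mL.
Before the 6th dose, 5 doses have been given. Superposition: Cmin = C₀·(f + f² + … + f^5).
≈ 18.235 × (0.3386 + 0.1146 + 0.0388 + 0.0131 + 0.0045) ≈ 18.235 × 0.5096 ≈ 9.293 μg/mL.

9.3 μg/mL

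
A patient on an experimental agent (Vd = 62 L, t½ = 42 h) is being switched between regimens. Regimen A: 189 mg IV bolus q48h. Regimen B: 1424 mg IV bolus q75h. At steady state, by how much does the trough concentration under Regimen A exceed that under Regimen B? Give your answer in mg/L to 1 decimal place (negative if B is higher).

-6.9 mg/L

Regimen A: f = (1/2)^(48/42) ≈ 0.4529; Cmin,ss = (189/62)·f/(1−f) ≈ 2.524 mg/L.
Regimen B: f = (1/2)^(75/42) ≈ 0.2900; Cmin,ss = (1424/62)·f/(1−f) ≈ 9.381 mg/L.
Difference ≈ 2.524 − 9.381 ≈ -6.857 mg/L.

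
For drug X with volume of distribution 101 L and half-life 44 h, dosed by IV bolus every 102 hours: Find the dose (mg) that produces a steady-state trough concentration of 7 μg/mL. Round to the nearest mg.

2819 mg

τ/t½ = 102/44 ≈ 2.3182, so f = (1/2)^(102/44) ≈ 0.200520.
Cmin,ss = (D/Vd)·f/(1−f), so D = Cmin,ss·Vd·(1−f)/f.
D = 7 × 101 × (1−f)/f ≈ 7 × 101 × 3.98703 ≈ 2818.83 mg.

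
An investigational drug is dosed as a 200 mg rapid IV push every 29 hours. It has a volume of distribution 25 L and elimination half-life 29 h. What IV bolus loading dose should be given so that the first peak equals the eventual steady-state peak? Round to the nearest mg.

f = (1/2)^(29/29) ≈ 0.500000; accumulation ratio R = 1/(1−f) ≈ 2.00000.
Loading dose to hit Cmax,ss on first dose: D_load = D_maint·R ≈ 200 × 2.00000 ≈ 400.00 mg.

400 mg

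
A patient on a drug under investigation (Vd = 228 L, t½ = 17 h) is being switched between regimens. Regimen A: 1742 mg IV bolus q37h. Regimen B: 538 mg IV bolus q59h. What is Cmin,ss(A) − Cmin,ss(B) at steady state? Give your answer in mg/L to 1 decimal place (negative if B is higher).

Regimen A: f = (1/2)^(37/17) ≈ 0.2212; Cmin,ss = (1742/228)·f/(1−f) ≈ 2.170 mg/L.
Regimen B: f = (1/2)^(59/17) ≈ 0.0902; Cmin,ss = (538/228)·f/(1−f) ≈ 0.234 mg/L.
Difference ≈ 2.170 − 0.234 ≈ 1.936 mg/L.

1.9 mg/L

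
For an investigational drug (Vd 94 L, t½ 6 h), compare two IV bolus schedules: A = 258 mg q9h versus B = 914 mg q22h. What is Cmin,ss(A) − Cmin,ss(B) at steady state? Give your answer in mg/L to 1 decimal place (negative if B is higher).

Regimen A: f = (1/2)^(9/6) ≈ 0.3536; Cmin,ss = (258/94)·f/(1−f) ≈ 1.501 mg/L.
Regimen B: f = (1/2)^(22/6) ≈ 0.0787; Cmin,ss = (914/94)·f/(1−f) ≈ 0.831 mg/L.
Difference ≈ 1.501 − 0.831 ≈ 0.670 mg/L.

0.7 mg/L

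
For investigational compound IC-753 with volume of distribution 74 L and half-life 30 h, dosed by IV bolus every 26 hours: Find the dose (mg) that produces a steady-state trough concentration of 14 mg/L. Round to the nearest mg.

853 mg

τ/t½ = 26/30 ≈ 0.86667, so f = (1/2)^(26/30) ≈ 0.548412.
Cmin,ss = (D/Vd)·f/(1−f), so D = Cmin,ss·Vd·(1−f)/f.
D = 14 × 74 × (1−f)/f ≈ 14 × 74 × 0.82345 ≈ 853.09 mg.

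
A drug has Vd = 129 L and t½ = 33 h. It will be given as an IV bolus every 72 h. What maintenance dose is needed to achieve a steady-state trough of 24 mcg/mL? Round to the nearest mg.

10951 mg

τ/t½ = 72/33 ≈ 2.1818, so f = (1/2)^(72/33) ≈ 0.220398.
Cmin,ss = (D/Vd)·f/(1−f), so D = Cmin,ss·Vd·(1−f)/f.
D = 24 × 129 × (1−f)/f ≈ 24 × 129 × 3.53725 ≈ 10951.33 mg.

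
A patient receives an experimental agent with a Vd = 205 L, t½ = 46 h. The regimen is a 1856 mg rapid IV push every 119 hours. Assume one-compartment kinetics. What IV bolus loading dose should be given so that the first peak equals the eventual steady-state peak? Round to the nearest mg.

2227 mg

f = (1/2)^(119/46) ≈ 0.166436; accumulation ratio R = 1/(1−f) ≈ 1.19967.
Loading dose to hit Cmax,ss on first dose: D_load = D_maint·R ≈ 1856 × 1.19967 ≈ 2226.59 mg.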